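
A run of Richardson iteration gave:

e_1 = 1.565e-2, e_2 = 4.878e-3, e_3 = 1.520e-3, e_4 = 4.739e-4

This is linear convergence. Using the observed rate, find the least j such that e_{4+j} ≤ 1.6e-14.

Rate ρ ≈ e_4/e_3 = 4.739e-4/1.520e-3 = 0.3118.
After j more steps, e_{4+j} ≈ 4.739e-4·ρ^j; need ρ^j ≤ 1.6e-14/4.739e-4 = 3.37624e-11.
j ≥ ln(3.37624e-11)/ln(0.3118) = -24.1117/-1.16539 = 20.690.
So 21 more iterations are needed.

21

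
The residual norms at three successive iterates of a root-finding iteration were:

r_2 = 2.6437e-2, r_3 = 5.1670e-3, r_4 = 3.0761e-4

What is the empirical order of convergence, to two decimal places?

p ≈ ln(r_4/r_3) / ln(r_3/r_2)
  = ln(3.0761e-4/5.1670e-3) / ln(5.1670e-3/2.6437e-2)
  = ln(0.0595336) / ln(0.195446)
  = -2.82121 / -1.63247 ≈ 1.72818

1.73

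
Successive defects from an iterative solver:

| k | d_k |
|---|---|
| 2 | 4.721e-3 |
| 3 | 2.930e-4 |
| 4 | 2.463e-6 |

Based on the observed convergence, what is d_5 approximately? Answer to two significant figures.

First estimate the order: p ≈ ln(d_4/d_3) / ln(d_3/d_2) = ln(2.463e-6/2.930e-4)/ln(2.930e-4/4.721e-3) = ln(0.00840614)/ln(0.0620631) ≈ 1.7192.
Then d_5 ≈ d_4·(d_4/d_3)^p = 2.463e-6·(0.00840614)^1.7192 = 2.463e-6·0.000270375 ≈ 6.659e-10.

6.7e-10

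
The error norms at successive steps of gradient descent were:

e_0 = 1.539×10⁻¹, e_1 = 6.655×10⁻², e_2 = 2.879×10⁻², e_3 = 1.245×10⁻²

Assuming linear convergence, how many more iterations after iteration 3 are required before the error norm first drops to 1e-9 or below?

Rate ρ ≈ e_3/e_2 = 1.245×10⁻²/2.879×10⁻² = 0.4324.
After j more steps, e_{3+j} ≈ 1.245×10⁻²·ρ^j; need ρ^j ≤ 1e-9/1.245×10⁻² = 8.03213e-08.
j ≥ ln(8.03213e-08)/ln(0.4324) = -16.3372/-0.83840 = 19.486.
So 20 more iterations are needed.

20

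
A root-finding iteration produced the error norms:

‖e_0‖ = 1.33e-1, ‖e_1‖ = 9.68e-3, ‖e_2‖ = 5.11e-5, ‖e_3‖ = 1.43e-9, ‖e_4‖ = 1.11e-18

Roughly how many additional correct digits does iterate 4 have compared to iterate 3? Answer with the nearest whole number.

Digits gained ≈ log₁₀(‖e_3‖/‖e_4‖) = log₁₀(1.43e-9/1.11e-18) = log₁₀(1.28829e+09) ≈ 9.110.

9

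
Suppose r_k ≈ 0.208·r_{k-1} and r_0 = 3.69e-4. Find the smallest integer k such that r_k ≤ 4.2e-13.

14

After k steps, r_k ≈ 3.69e-4·0.208^k.
Need 0.208^k ≤ 4.2e-13/3.69e-4 = 1.13821e-09.
k ≥ ln(1.13821e-09)/ln(0.208) = -20.5938/-1.57022 = 13.115.
Smallest integer k = 14.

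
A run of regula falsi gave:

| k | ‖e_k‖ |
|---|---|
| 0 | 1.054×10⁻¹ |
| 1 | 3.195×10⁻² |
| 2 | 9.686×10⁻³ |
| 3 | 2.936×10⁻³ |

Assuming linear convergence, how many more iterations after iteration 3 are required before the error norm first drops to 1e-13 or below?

21

Rate ρ ≈ ‖e_3‖/‖e_2‖ = 2.936×10⁻³/9.686×10⁻³ = 0.3031.
After j more steps, ‖e_{3+j}‖ ≈ 2.936×10⁻³·ρ^j; need ρ^j ≤ 1e-13/2.936×10⁻³ = 3.40599e-11.
j ≥ ln(3.40599e-11)/ln(0.3031) = -24.1029/-1.19369 = 20.192.
So 21 more iterations are needed.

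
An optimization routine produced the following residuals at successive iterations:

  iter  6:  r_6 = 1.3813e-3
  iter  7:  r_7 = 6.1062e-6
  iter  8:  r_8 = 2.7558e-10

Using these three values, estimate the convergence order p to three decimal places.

p ≈ ln(r_8/r_7) / ln(r_7/r_6)
  = ln(2.7558e-10/6.1062e-6) / ln(6.1062e-6/1.3813e-3)
  = ln(4.51312e-05) / ln(0.00442062)
  = -10.005937 / -5.421475 ≈ 1.845612

1.846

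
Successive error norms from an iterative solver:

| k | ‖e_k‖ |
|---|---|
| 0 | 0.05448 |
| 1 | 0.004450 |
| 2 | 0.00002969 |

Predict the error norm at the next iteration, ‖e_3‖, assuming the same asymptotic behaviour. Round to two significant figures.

1.3e-9

First estimate the order: p ≈ ln(‖e_2‖/‖e_1‖) / ln(‖e_1‖/‖e_0‖) = ln(0.00002969/0.004450)/ln(0.004450/0.05448) = ln(0.00667191)/ln(0.0816814) ≈ 2.0000.
Then ‖e_3‖ ≈ ‖e_2‖·(‖e_2‖/‖e_1‖)^p = 0.00002969·(0.00667191)^2.0000 = 0.00002969·4.45144e-05 ≈ 1.322e-09.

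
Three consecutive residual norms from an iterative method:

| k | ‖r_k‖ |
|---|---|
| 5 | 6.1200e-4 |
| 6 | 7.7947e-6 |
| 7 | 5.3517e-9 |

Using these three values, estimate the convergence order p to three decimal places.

1.669

p ≈ ln(‖r_7‖/‖r_6‖) / ln(‖r_6‖/‖r_5‖)
  = ln(5.3517e-9/7.7947e-6) / ln(7.7947e-6/6.1200e-4)
  = ln(0.000686582) / ln(0.0127364)
  = -7.283785 / -4.363291 ≈ 1.669333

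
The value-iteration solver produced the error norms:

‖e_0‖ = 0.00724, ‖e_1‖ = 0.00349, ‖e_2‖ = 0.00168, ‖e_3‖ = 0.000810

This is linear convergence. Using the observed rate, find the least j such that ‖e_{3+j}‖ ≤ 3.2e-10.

21

Rate ρ ≈ ‖e_3‖/‖e_2‖ = 0.000810/0.00168 = 0.4821.
After j more steps, ‖e_{3+j}‖ ≈ 0.000810·ρ^j; need ρ^j ≤ 3.2e-10/0.000810 = 3.95062e-07.
j ≥ ln(3.95062e-07)/ln(0.4821) = -14.7442/-0.72960 = 20.209.
So 21 more iterations are needed.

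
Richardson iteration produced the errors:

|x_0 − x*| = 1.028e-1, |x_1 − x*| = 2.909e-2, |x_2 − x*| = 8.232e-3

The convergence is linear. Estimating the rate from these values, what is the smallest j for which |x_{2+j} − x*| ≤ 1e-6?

Rate ρ ≈ |x_2 − x*|/|x_1 − x*| = 8.232e-3/2.909e-2 = 0.2830.
After j more steps, |x_{2+j} − x*| ≈ 8.232e-3·ρ^j; need ρ^j ≤ 1e-6/8.232e-3 = 0.000121477.
j ≥ ln(0.000121477)/ln(0.2830) = -9.0158/-1.26231 = 7.142.
So 8 more iterations are needed.

8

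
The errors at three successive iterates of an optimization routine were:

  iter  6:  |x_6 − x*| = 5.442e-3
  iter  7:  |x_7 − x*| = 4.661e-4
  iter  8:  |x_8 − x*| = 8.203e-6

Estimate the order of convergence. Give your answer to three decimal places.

p ≈ ln(|x_8 − x*|/|x_7 − x*|) / ln(|x_7 − x*|/|x_6 − x*|)
  = ln(8.203e-6/4.661e-4) / ln(4.661e-4/5.442e-3)
  = ln(0.0175992) / ln(0.0856487)
  = -4.039902 / -2.457501 ≈ 1.643907

1.644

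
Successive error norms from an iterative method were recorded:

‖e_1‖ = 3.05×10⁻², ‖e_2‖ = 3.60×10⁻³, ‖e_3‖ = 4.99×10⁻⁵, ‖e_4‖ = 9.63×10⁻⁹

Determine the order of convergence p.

2

Consecutive ratios: ‖e_4‖/‖e_3‖ = 9.63×10⁻⁹/4.99×10⁻⁵ = 0.000192986, ‖e_3‖/‖e_2‖ = 4.99×10⁻⁵/3.60×10⁻³ = 0.0138611.
p ≈ ln(0.000192986)/ln(0.0138611) = -8.5529/-4.2787 ≈ 2.00.
So the convergence is quadratic (order 2).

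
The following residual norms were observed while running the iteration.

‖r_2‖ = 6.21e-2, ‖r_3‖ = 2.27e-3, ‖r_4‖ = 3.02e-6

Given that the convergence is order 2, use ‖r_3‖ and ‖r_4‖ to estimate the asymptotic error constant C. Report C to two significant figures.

0.59

C ≈ ‖r_4‖ / ‖r_3‖^2
  = 3.02e-6 / (2.27e-3)^2
  = 3.02e-6 / 5.1529e-06 ≈ 0.58608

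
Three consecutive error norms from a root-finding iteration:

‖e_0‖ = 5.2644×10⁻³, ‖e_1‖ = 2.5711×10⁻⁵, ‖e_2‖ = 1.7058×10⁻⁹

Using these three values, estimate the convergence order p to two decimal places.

1.81

p ≈ ln(‖e_2‖/‖e_1‖) / ln(‖e_1‖/‖e_0‖)
  = ln(1.7058×10⁻⁹/2.5711×10⁻⁵) / ln(2.5711×10⁻⁵/5.2644×10⁻³)
  = ln(6.63451e-05) / ln(0.00488394)
  = -9.62064 / -5.32180 ≈ 1.80778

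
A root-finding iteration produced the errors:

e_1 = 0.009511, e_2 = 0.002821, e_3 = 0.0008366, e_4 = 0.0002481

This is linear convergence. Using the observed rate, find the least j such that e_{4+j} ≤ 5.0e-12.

15

Rate ρ ≈ e_4/e_3 = 0.0002481/0.0008366 = 0.2966.
After j more steps, e_{4+j} ≈ 0.0002481·ρ^j; need ρ^j ≤ 5.0e-12/0.0002481 = 2.01532e-08.
j ≥ ln(2.01532e-08)/ln(0.2966) = -17.7199/-1.21537 = 14.580.
So 15 more iterations are needed.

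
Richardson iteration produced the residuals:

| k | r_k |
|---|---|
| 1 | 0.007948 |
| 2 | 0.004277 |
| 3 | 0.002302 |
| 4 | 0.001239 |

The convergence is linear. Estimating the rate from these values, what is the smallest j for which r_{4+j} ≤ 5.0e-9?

21

Rate ρ ≈ r_4/r_3 = 0.001239/0.002302 = 0.5382.
After j more steps, r_{4+j} ≈ 0.001239·ρ^j; need ρ^j ≤ 5.0e-9/0.001239 = 4.03551e-06.
j ≥ ln(4.03551e-06)/ln(0.5382) = -12.4204/-0.61953 = 20.048.
So 21 more iterations are needed.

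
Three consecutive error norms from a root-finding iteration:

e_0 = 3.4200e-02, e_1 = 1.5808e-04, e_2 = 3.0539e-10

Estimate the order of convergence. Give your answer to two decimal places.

2.45

p ≈ ln(e_2/e_1) / ln(e_1/e_0)
  = ln(3.0539e-10/1.5808e-04) / ln(1.5808e-04/3.4200e-02)
  = ln(1.93187e-06) / ln(0.00462222)
  = -13.15702 / -5.37688 ≈ 2.44696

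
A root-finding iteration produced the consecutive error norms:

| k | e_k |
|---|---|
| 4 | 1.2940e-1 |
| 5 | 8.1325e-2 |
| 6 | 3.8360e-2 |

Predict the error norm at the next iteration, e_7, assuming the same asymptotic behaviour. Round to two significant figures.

First estimate the order: p ≈ ln(e_6/e_5) / ln(e_5/e_4) = ln(3.8360e-2/8.1325e-2)/ln(8.1325e-2/1.2940e-1) = ln(0.471688)/ln(0.628478) ≈ 1.6179.
Then e_7 ≈ e_6·(e_6/e_5)^p = 3.8360e-2·(0.471688)^1.6179 = 3.8360e-2·0.296487 ≈ 0.01137.

1.1e-2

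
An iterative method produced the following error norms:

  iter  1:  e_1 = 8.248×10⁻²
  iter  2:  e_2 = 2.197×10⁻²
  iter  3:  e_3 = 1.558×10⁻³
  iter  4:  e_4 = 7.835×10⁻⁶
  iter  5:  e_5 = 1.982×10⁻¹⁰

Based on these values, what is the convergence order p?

2

Consecutive ratios: e_5/e_4 = 1.982×10⁻¹⁰/7.835×10⁻⁶ = 2.52967e-05, e_4/e_3 = 7.835×10⁻⁶/1.558×10⁻³ = 0.00502888.
p ≈ ln(2.52967e-05)/ln(0.00502888) = -10.5848/-5.2926 ≈ 2.00.
So the convergence is quadratic (order 2).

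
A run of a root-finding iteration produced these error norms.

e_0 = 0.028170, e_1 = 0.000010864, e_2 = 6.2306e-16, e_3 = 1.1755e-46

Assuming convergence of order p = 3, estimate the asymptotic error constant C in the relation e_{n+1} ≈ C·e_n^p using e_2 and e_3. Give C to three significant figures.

0.486

C ≈ e_3 / e_2^3
  = 1.1755e-46 / (6.2306e-16)^3
  = 1.1755e-46 / 2.41874e-46 ≈ 0.486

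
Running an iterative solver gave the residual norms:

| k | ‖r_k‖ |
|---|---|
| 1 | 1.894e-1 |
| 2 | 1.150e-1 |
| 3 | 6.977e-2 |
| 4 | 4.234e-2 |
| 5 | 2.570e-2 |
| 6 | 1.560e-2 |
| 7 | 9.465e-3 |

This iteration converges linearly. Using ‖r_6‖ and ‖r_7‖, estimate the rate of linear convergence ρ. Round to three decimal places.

0.607

ρ ≈ ‖r_7‖/‖r_6‖ = 9.465e-3/1.560e-2 = 0.60673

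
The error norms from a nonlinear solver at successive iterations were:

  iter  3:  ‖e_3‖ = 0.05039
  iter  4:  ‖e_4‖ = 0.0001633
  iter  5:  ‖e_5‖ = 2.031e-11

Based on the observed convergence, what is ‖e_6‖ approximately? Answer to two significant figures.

1.4e-30

First estimate the order: p ≈ ln(‖e_5‖/‖e_4‖) / ln(‖e_4‖/‖e_3‖) = ln(2.031e-11/0.0001633)/ln(0.0001633/0.05039) = ln(1.24372e-07)/ln(0.00324072) ≈ 2.7739.
Then ‖e_6‖ ≈ ‖e_5‖·(‖e_5‖/‖e_4‖)^p = 2.031e-11·(1.24372e-07)^2.7739 = 2.031e-11·7.00569e-20 ≈ 1.423e-30.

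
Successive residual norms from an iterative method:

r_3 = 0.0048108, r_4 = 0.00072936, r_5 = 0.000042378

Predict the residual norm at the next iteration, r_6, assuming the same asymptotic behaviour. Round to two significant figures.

First estimate the order: p ≈ ln(r_5/r_4) / ln(r_4/r_3) = ln(0.000042378/0.00072936)/ln(0.00072936/0.0048108) = ln(0.058103)/ln(0.151609) ≈ 1.5084.
Then r_6 ≈ r_5·(r_5/r_4)^p = 0.000042378·(0.058103)^1.5084 = 0.000042378·0.0136747 ≈ 5.795e-07.

5.8e-7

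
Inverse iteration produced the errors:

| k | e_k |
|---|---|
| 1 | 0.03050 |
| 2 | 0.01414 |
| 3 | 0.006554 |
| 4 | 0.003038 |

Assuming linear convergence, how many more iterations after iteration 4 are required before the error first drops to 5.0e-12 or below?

27

Rate ρ ≈ e_4/e_3 = 0.003038/0.006554 = 0.4635.
After j more steps, e_{4+j} ≈ 0.003038·ρ^j; need ρ^j ≤ 5.0e-12/0.003038 = 1.64582e-09.
j ≥ ln(1.64582e-09)/ln(0.4635) = -20.2250/-0.76895 = 26.302.
So 27 more iterations are needed.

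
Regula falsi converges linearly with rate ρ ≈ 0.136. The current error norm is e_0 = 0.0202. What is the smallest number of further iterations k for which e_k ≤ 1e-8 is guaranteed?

8

After k steps, e_k ≈ 0.0202·0.136^k.
Need 0.136^k ≤ 1e-8/0.0202 = 4.9505e-07.
k ≥ ln(4.9505e-07)/ln(0.136) = -14.5186/-1.99510 = 7.277.
Smallest integer k = 8.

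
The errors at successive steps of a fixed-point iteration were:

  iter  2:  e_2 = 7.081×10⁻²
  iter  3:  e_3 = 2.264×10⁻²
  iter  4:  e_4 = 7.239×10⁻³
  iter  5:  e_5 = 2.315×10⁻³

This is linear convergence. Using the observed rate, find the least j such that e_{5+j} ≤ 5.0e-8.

Rate ρ ≈ e_5/e_4 = 2.315×10⁻³/7.239×10⁻³ = 0.3198.
After j more steps, e_{5+j} ≈ 2.315×10⁻³·ρ^j; need ρ^j ≤ 5.0e-8/2.315×10⁻³ = 2.15983e-05.
j ≥ ln(2.15983e-05)/ln(0.3198) = -10.7429/-1.14006 = 9.423.
So 10 more iterations are needed.

10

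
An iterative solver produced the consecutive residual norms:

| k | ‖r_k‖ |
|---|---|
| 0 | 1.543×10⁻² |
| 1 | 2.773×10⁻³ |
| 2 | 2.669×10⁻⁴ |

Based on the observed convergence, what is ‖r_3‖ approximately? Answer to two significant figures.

1.1e-5

First estimate the order: p ≈ ln(‖r_2‖/‖r_1‖) / ln(‖r_1‖/‖r_0‖) = ln(2.669×10⁻⁴/2.773×10⁻³)/ln(2.773×10⁻³/1.543×10⁻²) = ln(0.0962495)/ln(0.179715) ≈ 1.3638.
Then ‖r_3‖ ≈ ‖r_2‖·(‖r_2‖/‖r_1‖)^p = 2.669×10⁻⁴·(0.0962495)^1.3638 = 2.669×10⁻⁴·0.0410732 ≈ 1.096e-05.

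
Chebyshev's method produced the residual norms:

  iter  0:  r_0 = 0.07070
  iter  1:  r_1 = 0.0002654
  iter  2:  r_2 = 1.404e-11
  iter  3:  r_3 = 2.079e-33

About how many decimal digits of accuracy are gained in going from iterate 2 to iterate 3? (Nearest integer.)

22

Digits gained ≈ log₁₀(r_2/r_3) = log₁₀(1.404e-11/2.079e-33) = log₁₀(6.75325e+21) ≈ 21.830.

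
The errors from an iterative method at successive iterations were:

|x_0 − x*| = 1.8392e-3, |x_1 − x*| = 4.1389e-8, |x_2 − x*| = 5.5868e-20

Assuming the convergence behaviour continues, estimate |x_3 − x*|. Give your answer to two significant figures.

2.7e-50

First estimate the order: p ≈ ln(|x_2 − x*|/|x_1 − x*|) / ln(|x_1 − x*|/|x_0 − x*|) = ln(5.5868e-20/4.1389e-8)/ln(4.1389e-8/1.8392e-3) = ln(1.34983e-12)/ln(2.25038e-05) ≈ 2.5539.
Then |x_3 − x*| ≈ |x_2 − x*|·(|x_2 − x*|/|x_1 − x*|)^p = 5.5868e-20·(1.34983e-12)^2.5539 = 5.5868e-20·4.85199e-31 ≈ 2.711e-50.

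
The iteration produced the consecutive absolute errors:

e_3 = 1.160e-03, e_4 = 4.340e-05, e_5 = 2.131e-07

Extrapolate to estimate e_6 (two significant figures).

First estimate the order: p ≈ ln(e_5/e_4) / ln(e_4/e_3) = ln(2.131e-07/4.340e-05)/ln(4.340e-05/1.160e-03) = ln(0.00491014)/ln(0.0374138) ≈ 1.6181.
Then e_6 ≈ e_5·(e_5/e_4)^p = 2.131e-07·(0.00491014)^1.6181 = 2.131e-07·0.000183636 ≈ 3.913e-11.

3.9e-11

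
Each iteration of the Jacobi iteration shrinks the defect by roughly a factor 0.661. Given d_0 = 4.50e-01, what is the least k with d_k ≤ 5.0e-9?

45

After k steps, d_k ≈ 4.50e-01·0.661^k.
Need 0.661^k ≤ 5.0e-9/4.50e-01 = 1.11111e-08.
k ≥ ln(1.11111e-08)/ln(0.661) = -18.3153/-0.41400 = 44.240.
Smallest integer k = 45.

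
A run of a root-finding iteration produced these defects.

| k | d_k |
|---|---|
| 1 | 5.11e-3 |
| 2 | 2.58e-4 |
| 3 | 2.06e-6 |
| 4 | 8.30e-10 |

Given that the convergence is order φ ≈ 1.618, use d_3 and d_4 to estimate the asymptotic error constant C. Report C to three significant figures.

C ≈ d_4 / d_3^1.618
  = 8.30e-10 / (2.06e-6)^1.618
  = 8.30e-10 / 6.30721e-10 ≈ 1.316

1.32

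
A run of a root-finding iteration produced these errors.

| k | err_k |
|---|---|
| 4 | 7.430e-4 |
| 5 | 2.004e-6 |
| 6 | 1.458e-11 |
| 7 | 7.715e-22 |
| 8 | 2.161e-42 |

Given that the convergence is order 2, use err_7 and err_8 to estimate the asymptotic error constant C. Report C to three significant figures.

3.63

C ≈ err_8 / err_7^2
  = 2.161e-42 / (7.715e-22)^2
  = 2.161e-42 / 5.95212e-43 ≈ 3.6306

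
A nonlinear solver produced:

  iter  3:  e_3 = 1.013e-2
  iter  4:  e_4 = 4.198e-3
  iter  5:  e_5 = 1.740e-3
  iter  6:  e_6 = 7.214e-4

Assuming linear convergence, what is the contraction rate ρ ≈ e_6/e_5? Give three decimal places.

0.415

ρ ≈ e_6/e_5 = 7.214e-4/1.740e-3 = 0.41460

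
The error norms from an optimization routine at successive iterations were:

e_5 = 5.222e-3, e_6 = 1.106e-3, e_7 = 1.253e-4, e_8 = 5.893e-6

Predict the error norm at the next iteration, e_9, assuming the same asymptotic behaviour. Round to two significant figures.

First estimate the order: p ≈ ln(e_8/e_7) / ln(e_7/e_6) = ln(5.893e-6/1.253e-4)/ln(1.253e-4/1.106e-3) = ln(0.0470311)/ln(0.113291) ≈ 1.4037.
Then e_9 ≈ e_8·(e_8/e_7)^p = 5.893e-6·(0.0470311)^1.4037 = 5.893e-6·0.0136907 ≈ 8.068e-08.

8.1e-8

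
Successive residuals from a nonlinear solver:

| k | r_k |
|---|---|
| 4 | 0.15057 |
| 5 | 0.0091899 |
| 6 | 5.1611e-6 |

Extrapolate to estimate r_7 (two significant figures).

First estimate the order: p ≈ ln(r_6/r_5) / ln(r_5/r_4) = ln(5.1611e-6/0.0091899)/ln(0.0091899/0.15057) = ln(0.000561606)/ln(0.0610341) ≈ 2.6766.
Then r_7 ≈ r_6·(r_6/r_5)^p = 5.1611e-6·(0.000561606)^2.6766 = 5.1611e-6·1.9931e-09 ≈ 1.029e-14.

1.0e-14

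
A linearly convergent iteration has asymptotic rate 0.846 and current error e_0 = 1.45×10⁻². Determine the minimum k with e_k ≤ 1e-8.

After k steps, e_k ≈ 1.45×10⁻²·0.846^k.
Need 0.846^k ≤ 1e-8/1.45×10⁻² = 6.89655e-07.
k ≥ ln(6.89655e-07)/ln(0.846) = -14.1871/-0.16724 = 84.831.
Smallest integer k = 85.

85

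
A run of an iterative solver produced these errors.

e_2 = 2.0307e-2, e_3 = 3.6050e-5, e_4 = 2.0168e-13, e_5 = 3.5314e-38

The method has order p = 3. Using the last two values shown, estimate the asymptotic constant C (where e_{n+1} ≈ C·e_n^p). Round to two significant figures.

C ≈ e_5 / e_4^3
  = 3.5314e-38 / (2.0168e-13)^3
  = 3.5314e-38 / 8.2033e-39 ≈ 4.3049

4.3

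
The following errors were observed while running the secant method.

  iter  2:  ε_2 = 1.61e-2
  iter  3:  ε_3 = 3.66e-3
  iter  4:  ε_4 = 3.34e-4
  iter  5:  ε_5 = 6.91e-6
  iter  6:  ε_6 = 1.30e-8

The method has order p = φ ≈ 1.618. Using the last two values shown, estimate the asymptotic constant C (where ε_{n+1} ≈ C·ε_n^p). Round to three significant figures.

2.91

C ≈ ε_6 / ε_5^1.618
  = 1.30e-8 / (6.91e-6)^1.618
  = 1.30e-8 / 4.46967e-09 ≈ 2.9085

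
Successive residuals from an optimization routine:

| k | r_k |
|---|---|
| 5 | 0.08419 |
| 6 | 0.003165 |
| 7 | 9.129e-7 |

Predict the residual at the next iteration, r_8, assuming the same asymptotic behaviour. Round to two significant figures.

First estimate the order: p ≈ ln(r_7/r_6) / ln(r_6/r_5) = ln(9.129e-7/0.003165)/ln(0.003165/0.08419) = ln(0.000288436)/ln(0.0375935) ≈ 2.4844.
Then r_8 ≈ r_7·(r_7/r_6)^p = 9.129e-7·(0.000288436)^2.4844 = 9.129e-7·1.60453e-09 ≈ 1.465e-15.

1.5e-15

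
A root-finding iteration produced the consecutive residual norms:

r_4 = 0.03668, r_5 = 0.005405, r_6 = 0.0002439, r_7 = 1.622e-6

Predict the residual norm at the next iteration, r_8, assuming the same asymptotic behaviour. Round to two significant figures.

4.9e-10

First estimate the order: p ≈ ln(r_7/r_6) / ln(r_6/r_5) = ln(1.622e-6/0.0002439)/ln(0.0002439/0.005405) = ln(0.00665027)/ln(0.0451249) ≈ 1.6180.
Then r_8 ≈ r_7·(r_7/r_6)^p = 1.622e-6·(0.00665027)^1.6180 = 1.622e-6·0.000300161 ≈ 4.869e-10.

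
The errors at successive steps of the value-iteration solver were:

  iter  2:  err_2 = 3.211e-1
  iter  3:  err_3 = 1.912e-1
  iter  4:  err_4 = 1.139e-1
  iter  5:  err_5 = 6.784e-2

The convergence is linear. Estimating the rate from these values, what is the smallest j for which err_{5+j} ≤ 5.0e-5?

Rate ρ ≈ err_5/err_4 = 6.784e-2/1.139e-1 = 0.5956.
After j more steps, err_{5+j} ≈ 6.784e-2·ρ^j; need ρ^j ≤ 5.0e-5/6.784e-2 = 0.000737028.
j ≥ ln(0.000737028)/ln(0.5956) = -7.2129/-0.51819 = 13.919.
So 14 more iterations are needed.

14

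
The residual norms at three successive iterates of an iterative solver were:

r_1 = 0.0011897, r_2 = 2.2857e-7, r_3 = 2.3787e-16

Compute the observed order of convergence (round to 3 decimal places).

2.417

p ≈ ln(r_3/r_2) / ln(r_2/r_1)
  = ln(2.3787e-16/2.2857e-7) / ln(2.2857e-7/0.0011897)
  = ln(1.04069e-09) / ln(0.000192124)
  = -20.683382 / -8.557370 ≈ 2.417026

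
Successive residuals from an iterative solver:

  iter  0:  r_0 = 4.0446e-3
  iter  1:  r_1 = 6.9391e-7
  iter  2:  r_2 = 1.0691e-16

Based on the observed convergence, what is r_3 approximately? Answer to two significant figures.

2.9e-42

First estimate the order: p ≈ ln(r_2/r_1) / ln(r_1/r_0) = ln(1.0691e-16/6.9391e-7)/ln(6.9391e-7/4.0446e-3) = ln(1.54069e-10)/ln(0.000171565) ≈ 2.6058.
Then r_3 ≈ r_2·(r_2/r_1)^p = 1.0691e-16·(1.54069e-10)^2.6058 = 1.0691e-16·2.69866e-26 ≈ 2.885e-42.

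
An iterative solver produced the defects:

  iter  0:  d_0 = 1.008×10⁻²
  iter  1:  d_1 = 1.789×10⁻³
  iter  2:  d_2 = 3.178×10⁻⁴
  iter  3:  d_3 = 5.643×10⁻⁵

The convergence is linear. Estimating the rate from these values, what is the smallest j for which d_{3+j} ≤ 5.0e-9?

Rate ρ ≈ d_3/d_2 = 5.643×10⁻⁵/3.178×10⁻⁴ = 0.1776.
After j more steps, d_{3+j} ≈ 5.643×10⁻⁵·ρ^j; need ρ^j ≤ 5.0e-9/5.643×10⁻⁵ = 8.86054e-05.
j ≥ ln(8.86054e-05)/ln(0.1776) = -9.3313/-1.72822 = 5.399.
So 6 more iterations are needed.

6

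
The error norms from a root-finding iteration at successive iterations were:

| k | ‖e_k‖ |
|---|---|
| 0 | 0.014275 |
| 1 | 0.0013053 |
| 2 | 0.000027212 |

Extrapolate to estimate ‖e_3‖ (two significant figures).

First estimate the order: p ≈ ln(‖e_2‖/‖e_1‖) / ln(‖e_1‖/‖e_0‖) = ln(0.000027212/0.0013053)/ln(0.0013053/0.014275) = ln(0.0208473)/ln(0.0914396) ≈ 1.6181.
Then ‖e_3‖ ≈ ‖e_2‖·(‖e_2‖/‖e_1‖)^p = 0.000027212·(0.0208473)^1.6181 = 0.000027212·0.0019057 ≈ 5.186e-08.

5.2e-8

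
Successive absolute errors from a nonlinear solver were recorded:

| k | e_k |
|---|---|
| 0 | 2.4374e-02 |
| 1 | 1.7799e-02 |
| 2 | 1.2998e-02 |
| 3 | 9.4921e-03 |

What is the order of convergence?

1

Consecutive ratios: e_3/e_2 = 9.4921e-03/1.2998e-02 = 0.730274, e_2/e_1 = 1.2998e-02/1.7799e-02 = 0.730266.
p ≈ ln(0.730274)/ln(0.730266) = -0.3143/-0.3143 ≈ 1.00.
So the convergence is linear (order 1).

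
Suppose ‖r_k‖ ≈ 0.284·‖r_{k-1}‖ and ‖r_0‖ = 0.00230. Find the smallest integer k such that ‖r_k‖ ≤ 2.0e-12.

17

After k steps, ‖r_k‖ ≈ 0.00230·0.284^k.
Need 0.284^k ≤ 2.0e-12/0.00230 = 8.69565e-10.
k ≥ ln(8.69565e-10)/ln(0.284) = -20.8630/-1.25878 = 16.574.
Smallest integer k = 17.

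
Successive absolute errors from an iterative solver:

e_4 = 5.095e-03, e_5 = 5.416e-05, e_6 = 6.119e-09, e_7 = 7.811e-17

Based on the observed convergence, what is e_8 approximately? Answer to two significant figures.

First estimate the order: p ≈ ln(e_7/e_6) / ln(e_6/e_5) = ln(7.811e-17/6.119e-09)/ln(6.119e-09/5.416e-05) = ln(1.27652e-08)/ln(0.00011298) ≈ 2.0000.
Then e_8 ≈ e_7·(e_7/e_6)^p = 7.811e-17·(1.27652e-08)^2.0000 = 7.811e-17·1.6295e-16 ≈ 1.273e-32.

1.3e-32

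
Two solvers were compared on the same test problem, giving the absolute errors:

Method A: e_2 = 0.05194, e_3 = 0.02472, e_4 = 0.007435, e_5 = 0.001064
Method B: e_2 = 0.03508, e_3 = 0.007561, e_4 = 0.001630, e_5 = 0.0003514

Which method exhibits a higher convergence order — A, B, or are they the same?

A

Method A: p ≈ ln(0.001064/0.007435)/ln(0.007435/0.02472) ≈ 1.62.
Method B: p ≈ ln(0.0003514/0.001630)/ln(0.001630/0.007561) ≈ 1.00.
Method A has the higher order (≈1.6 vs ≈1.0).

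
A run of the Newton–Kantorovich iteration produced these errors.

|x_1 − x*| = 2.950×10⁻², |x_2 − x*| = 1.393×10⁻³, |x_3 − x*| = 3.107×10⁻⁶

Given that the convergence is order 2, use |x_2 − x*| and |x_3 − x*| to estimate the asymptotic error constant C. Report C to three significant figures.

1.60

C ≈ |x_3 − x*| / |x_2 − x*|^2
  = 3.107×10⁻⁶ / (1.393×10⁻³)^2
  = 3.107×10⁻⁶ / 1.94045e-06 ≈ 1.6012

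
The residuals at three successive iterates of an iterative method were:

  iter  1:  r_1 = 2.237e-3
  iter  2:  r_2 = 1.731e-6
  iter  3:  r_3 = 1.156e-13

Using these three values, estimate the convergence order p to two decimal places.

2.31

p ≈ ln(r_3/r_2) / ln(r_2/r_1)
  = ln(1.156e-13/1.731e-6) / ln(1.731e-6/2.237e-3)
  = ln(6.67822e-08) / ln(0.000773804)
  = -16.52183 / -7.16419 ≈ 2.30617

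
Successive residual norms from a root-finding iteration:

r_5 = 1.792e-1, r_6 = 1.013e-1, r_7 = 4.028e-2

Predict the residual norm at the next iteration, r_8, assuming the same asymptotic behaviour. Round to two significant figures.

First estimate the order: p ≈ ln(r_7/r_6) / ln(r_6/r_5) = ln(4.028e-2/1.013e-1)/ln(1.013e-1/1.792e-1) = ln(0.397631)/ln(0.56529) ≈ 1.6168.
Then r_8 ≈ r_7·(r_7/r_6)^p = 4.028e-2·(0.397631)^1.6168 = 4.028e-2·0.225133 ≈ 0.009068.

9.1e-3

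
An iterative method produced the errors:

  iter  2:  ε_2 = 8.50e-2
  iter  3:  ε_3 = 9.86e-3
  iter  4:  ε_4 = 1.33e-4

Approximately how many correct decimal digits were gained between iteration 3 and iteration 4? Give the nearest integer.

2

Digits gained ≈ log₁₀(ε_3/ε_4) = log₁₀(9.86e-3/1.33e-4) = log₁₀(74.1353) ≈ 1.870.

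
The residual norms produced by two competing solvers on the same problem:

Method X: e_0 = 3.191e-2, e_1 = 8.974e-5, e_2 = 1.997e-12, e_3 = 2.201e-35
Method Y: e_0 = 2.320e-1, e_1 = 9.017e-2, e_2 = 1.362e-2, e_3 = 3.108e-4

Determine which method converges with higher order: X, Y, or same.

Method X: p ≈ ln(2.201e-35/1.997e-12)/ln(1.997e-12/8.974e-5) ≈ 3.00.
Method Y: p ≈ ln(3.108e-4/1.362e-2)/ln(1.362e-2/9.017e-2) ≈ 2.00.
Method X has the higher order (≈3.0 vs ≈2.0).

X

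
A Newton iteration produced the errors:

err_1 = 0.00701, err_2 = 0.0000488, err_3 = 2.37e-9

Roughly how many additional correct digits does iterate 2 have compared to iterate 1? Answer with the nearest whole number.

2

Digits gained ≈ log₁₀(err_1/err_2) = log₁₀(0.00701/0.0000488) = log₁₀(143.648) ≈ 2.157.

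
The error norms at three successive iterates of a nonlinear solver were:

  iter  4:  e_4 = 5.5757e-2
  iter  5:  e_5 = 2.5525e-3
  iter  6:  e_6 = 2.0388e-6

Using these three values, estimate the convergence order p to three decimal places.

p ≈ ln(e_6/e_5) / ln(e_5/e_4)
  = ln(2.0388e-6/2.5525e-3) / ln(2.5525e-3/5.5757e-2)
  = ln(0.000798746) / ln(0.045779)
  = -7.132468 / -3.083930 ≈ 2.312785

2.313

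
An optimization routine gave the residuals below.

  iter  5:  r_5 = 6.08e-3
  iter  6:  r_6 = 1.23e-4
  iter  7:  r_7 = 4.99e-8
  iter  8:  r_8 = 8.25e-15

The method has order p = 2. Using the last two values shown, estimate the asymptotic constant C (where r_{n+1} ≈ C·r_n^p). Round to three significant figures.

C ≈ r_8 / r_7^2
  = 8.25e-15 / (4.99e-8)^2
  = 8.25e-15 / 2.49001e-15 ≈ 3.3132

3.31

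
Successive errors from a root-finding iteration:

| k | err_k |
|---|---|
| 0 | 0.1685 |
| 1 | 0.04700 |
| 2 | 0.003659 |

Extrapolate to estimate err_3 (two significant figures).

2.2e-5

First estimate the order: p ≈ ln(err_2/err_1) / ln(err_1/err_0) = ln(0.003659/0.04700)/ln(0.04700/0.1685) = ln(0.0778511)/ln(0.278932) ≈ 1.9995.
Then err_3 ≈ err_2·(err_2/err_1)^p = 0.003659·(0.0778511)^1.9995 = 0.003659·0.00606854 ≈ 2.22e-05.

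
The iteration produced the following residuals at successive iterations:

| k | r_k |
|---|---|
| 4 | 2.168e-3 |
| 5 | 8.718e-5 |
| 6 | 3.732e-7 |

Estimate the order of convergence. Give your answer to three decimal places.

1.697

p ≈ ln(r_6/r_5) / ln(r_5/r_4)
  = ln(3.732e-7/8.718e-5) / ln(8.718e-5/2.168e-3)
  = ln(0.0042808) / ln(0.0402122)
  = -5.453615 / -3.213585 ≈ 1.697050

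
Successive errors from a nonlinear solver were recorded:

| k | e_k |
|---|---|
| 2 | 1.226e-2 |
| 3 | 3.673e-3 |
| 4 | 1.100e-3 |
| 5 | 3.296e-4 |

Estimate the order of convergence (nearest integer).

Consecutive ratios: e_5/e_4 = 3.296e-4/1.100e-3 = 0.299636, e_4/e_3 = 1.100e-3/3.673e-3 = 0.299483.
p ≈ ln(0.299636)/ln(0.299483) = -1.2052/-1.2057 ≈ 1.00.
So the convergence is linear (order 1).

1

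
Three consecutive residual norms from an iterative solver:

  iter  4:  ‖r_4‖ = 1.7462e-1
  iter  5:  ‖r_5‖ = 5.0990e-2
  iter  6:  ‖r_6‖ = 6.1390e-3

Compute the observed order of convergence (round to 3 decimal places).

p ≈ ln(‖r_6‖/‖r_5‖) / ln(‖r_5‖/‖r_4‖)
  = ln(6.1390e-3/5.0990e-2) / ln(5.0990e-2/1.7462e-1)
  = ln(0.120396) / ln(0.292005)
  = -2.116969 / -1.230984 ≈ 1.719737

1.720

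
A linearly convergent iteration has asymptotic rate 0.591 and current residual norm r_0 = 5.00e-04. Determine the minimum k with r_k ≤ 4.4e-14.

After k steps, r_k ≈ 5.00e-04·0.591^k.
Need 0.591^k ≤ 4.4e-14/5.00e-04 = 8.8e-11.
k ≥ ln(8.8e-11)/ln(0.591) = -23.1537/-0.52594 = 44.023.
Smallest integer k = 45.

45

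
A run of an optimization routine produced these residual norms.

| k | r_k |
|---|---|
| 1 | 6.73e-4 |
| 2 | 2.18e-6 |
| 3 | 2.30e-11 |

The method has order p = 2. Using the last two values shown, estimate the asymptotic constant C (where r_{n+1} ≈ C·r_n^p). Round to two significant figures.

C ≈ r_3 / r_2^2
  = 2.30e-11 / (2.18e-6)^2
  = 2.30e-11 / 4.7524e-12 ≈ 4.8397

4.8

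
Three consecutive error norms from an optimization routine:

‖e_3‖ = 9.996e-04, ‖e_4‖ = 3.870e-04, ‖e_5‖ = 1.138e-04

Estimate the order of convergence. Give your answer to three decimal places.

1.290

p ≈ ln(‖e_5‖/‖e_4‖) / ln(‖e_4‖/‖e_3‖)
  = ln(1.138e-04/3.870e-04) / ln(3.870e-04/9.996e-04)
  = ln(0.294057) / ln(0.387155)
  = -1.223982 / -0.948930 ≈ 1.289855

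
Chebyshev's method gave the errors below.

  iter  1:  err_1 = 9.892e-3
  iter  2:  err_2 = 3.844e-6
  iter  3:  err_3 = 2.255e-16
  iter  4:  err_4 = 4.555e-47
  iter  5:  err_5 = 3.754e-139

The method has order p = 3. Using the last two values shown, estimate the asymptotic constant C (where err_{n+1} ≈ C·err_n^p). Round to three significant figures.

3.97

C ≈ err_5 / err_4^3
  = 3.754e-139 / (4.555e-47)^3
  = 3.754e-139 / 9.45073e-140 ≈ 3.9722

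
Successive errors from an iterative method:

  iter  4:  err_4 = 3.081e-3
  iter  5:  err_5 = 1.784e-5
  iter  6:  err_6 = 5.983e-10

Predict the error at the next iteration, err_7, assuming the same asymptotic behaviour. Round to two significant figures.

First estimate the order: p ≈ ln(err_6/err_5) / ln(err_5/err_4) = ln(5.983e-10/1.784e-5)/ln(1.784e-5/3.081e-3) = ln(3.3537e-05)/ln(0.00579033) ≈ 1.9999.
Then err_7 ≈ err_6·(err_6/err_5)^p = 5.983e-10·(3.3537e-05)^1.9999 = 5.983e-10·1.12589e-09 ≈ 6.736e-19.

6.7e-19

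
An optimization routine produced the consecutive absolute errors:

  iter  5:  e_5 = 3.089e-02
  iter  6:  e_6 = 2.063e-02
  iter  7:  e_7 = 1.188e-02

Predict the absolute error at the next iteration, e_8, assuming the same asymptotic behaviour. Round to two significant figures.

5.6e-3

First estimate the order: p ≈ ln(e_7/e_6) / ln(e_6/e_5) = ln(1.188e-02/2.063e-02)/ln(2.063e-02/3.089e-02) = ln(0.57586)/ln(0.667854) ≈ 1.3671.
Then e_8 ≈ e_7·(e_7/e_6)^p = 1.188e-02·(0.57586)^1.3671 = 1.188e-02·0.47025 ≈ 0.005587.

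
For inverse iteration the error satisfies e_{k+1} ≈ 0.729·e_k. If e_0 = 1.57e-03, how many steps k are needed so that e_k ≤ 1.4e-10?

After k steps, e_k ≈ 1.57e-03·0.729^k.
Need 0.729^k ≤ 1.4e-10/1.57e-03 = 8.9172e-08.
k ≥ ln(8.9172e-08)/ln(0.729) = -16.2327/-0.31608 = 51.356.
Smallest integer k = 52.

52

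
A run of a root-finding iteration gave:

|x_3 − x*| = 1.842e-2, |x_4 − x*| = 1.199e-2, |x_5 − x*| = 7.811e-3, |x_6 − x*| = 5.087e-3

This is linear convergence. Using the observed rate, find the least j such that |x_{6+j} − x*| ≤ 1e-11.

Rate ρ ≈ |x_6 − x*|/|x_5 − x*| = 5.087e-3/7.811e-3 = 0.6513.
After j more steps, |x_{6+j} − x*| ≈ 5.087e-3·ρ^j; need ρ^j ≤ 1e-11/5.087e-3 = 1.9658e-09.
j ≥ ln(1.9658e-09)/ln(0.6513) = -20.0474/-0.42878 = 46.755.
So 47 more iterations are needed.

47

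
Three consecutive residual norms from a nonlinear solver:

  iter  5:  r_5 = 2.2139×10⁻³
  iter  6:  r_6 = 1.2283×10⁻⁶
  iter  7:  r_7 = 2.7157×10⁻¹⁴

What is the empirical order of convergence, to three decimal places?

p ≈ ln(r_7/r_6) / ln(r_6/r_5)
  = ln(2.7157×10⁻¹⁴/1.2283×10⁻⁶) / ln(1.2283×10⁻⁶/2.2139×10⁻³)
  = ln(2.21094e-08) / ln(0.000554813)
  = -17.627263 / -7.496879 ≈ 2.351280

2.351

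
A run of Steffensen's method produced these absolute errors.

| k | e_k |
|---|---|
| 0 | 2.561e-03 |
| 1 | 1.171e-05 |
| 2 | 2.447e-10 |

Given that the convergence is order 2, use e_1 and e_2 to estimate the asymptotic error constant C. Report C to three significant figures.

1.78

C ≈ e_2 / e_1^2
  = 2.447e-10 / (1.171e-05)^2
  = 2.447e-10 / 1.37124e-10 ≈ 1.7845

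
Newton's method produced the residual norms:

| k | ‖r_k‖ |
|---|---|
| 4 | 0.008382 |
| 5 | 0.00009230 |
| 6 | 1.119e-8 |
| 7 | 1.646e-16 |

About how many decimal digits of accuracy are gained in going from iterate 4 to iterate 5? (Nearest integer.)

2

Digits gained ≈ log₁₀(‖r_4‖/‖r_5‖) = log₁₀(0.008382/0.00009230) = log₁₀(90.8126) ≈ 1.958.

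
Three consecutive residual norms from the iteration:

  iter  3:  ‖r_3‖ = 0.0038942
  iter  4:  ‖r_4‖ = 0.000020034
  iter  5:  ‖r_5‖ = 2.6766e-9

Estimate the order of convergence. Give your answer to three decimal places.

p ≈ ln(‖r_5‖/‖r_4‖) / ln(‖r_4‖/‖r_3‖)
  = ln(2.6766e-9/0.000020034) / ln(0.000020034/0.0038942)
  = ln(0.000133603) / ln(0.00514457)
  = -8.920638 / -5.269813 ≈ 1.692781

1.693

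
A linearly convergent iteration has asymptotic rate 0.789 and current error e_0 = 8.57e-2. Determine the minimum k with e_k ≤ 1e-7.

After k steps, e_k ≈ 8.57e-2·0.789^k.
Need 0.789^k ≤ 1e-7/8.57e-2 = 1.16686e-06.
k ≥ ln(1.16686e-06)/ln(0.789) = -13.6612/-0.23699 = 57.645.
Smallest integer k = 58.

58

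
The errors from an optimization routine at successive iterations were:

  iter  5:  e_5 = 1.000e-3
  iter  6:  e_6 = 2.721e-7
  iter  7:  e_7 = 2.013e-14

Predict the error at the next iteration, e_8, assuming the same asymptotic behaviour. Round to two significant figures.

1.1e-28

First estimate the order: p ≈ ln(e_7/e_6) / ln(e_6/e_5) = ln(2.013e-14/2.721e-7)/ln(2.721e-7/1.000e-3) = ln(7.39802e-08)/ln(0.0002721) ≈ 2.0001.
Then e_8 ≈ e_7·(e_7/e_6)^p = 2.013e-14·(7.39802e-08)^2.0001 = 2.013e-14·5.46409e-15 ≈ 1.1e-28.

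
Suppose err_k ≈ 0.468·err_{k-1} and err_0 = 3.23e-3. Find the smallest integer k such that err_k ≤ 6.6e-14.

After k steps, err_k ≈ 3.23e-3·0.468^k.
Need 0.468^k ≤ 6.6e-14/3.23e-3 = 2.04334e-11.
k ≥ ln(2.04334e-11)/ln(0.468) = -24.6139/-0.75929 = 32.417.
Smallest integer k = 33.

33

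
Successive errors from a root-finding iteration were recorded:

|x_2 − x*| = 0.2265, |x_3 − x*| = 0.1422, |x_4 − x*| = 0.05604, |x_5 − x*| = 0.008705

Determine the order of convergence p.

2

Consecutive ratios: |x_5 − x*|/|x_4 − x*| = 0.008705/0.05604 = 0.155335, |x_4 − x*|/|x_3 − x*| = 0.05604/0.1422 = 0.394093.
p ≈ ln(0.155335)/ln(0.394093) = -1.8622/-0.9312 ≈ 2.00.
So the convergence is quadratic (order 2).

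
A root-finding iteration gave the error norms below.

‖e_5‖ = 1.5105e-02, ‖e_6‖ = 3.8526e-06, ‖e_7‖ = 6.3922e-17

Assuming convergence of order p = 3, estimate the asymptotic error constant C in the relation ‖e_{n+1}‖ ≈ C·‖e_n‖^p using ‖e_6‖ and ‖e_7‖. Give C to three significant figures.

C ≈ ‖e_7‖ / ‖e_6‖^3
  = 6.3922e-17 / (3.8526e-06)^3
  = 6.3922e-17 / 5.71823e-17 ≈ 1.1179

1.12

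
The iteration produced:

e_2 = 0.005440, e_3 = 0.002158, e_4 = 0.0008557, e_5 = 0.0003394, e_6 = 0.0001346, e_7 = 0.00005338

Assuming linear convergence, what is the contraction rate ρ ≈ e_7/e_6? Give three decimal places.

0.397

ρ ≈ e_7/e_6 = 0.00005338/0.0001346 = 0.39658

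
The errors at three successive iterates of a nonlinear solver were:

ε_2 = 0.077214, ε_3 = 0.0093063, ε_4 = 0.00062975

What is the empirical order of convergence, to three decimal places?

1.273

p ≈ ln(ε_4/ε_3) / ln(ε_3/ε_2)
  = ln(0.00062975/0.0093063) / ln(0.0093063/0.077214)
  = ln(0.0676692) / ln(0.120526)
  = -2.693124 / -2.115890 ≈ 1.272809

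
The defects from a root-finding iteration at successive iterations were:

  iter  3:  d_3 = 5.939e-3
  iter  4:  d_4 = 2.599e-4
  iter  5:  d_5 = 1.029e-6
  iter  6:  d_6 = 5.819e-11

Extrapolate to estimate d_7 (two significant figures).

1.8e-18

First estimate the order: p ≈ ln(d_6/d_5) / ln(d_5/d_4) = ln(5.819e-11/1.029e-6)/ln(1.029e-6/2.599e-4) = ln(5.655e-05)/ln(0.00395922) ≈ 1.7681.
Then d_7 ≈ d_6·(d_6/d_5)^p = 5.819e-11·(5.655e-05)^1.7681 = 5.819e-11·3.08941e-08 ≈ 1.798e-18.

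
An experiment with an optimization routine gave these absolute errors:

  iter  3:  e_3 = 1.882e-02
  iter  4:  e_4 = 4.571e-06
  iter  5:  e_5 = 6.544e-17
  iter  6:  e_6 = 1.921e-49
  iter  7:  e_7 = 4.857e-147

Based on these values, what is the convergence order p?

Consecutive ratios: e_7/e_6 = 4.857e-147/1.921e-49 = 2.52837e-98, e_6/e_5 = 1.921e-49/6.544e-17 = 2.93551e-33.
p ≈ ln(2.52837e-98)/ln(2.93551e-33) = -224.7258/-74.9084 ≈ 3.00.
So the convergence is cubic (order 3).

3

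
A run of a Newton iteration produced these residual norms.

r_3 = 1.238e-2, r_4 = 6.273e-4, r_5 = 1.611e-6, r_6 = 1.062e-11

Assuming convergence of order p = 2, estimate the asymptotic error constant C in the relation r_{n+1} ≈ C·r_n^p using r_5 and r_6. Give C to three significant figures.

4.09

C ≈ r_6 / r_5^2
  = 1.062e-11 / (1.611e-6)^2
  = 1.062e-11 / 2.59532e-12 ≈ 4.092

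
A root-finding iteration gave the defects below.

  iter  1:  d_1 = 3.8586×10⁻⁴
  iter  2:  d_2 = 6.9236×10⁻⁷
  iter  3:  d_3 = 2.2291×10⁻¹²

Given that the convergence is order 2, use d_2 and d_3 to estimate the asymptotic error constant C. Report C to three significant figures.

4.65

C ≈ d_3 / d_2^2
  = 2.2291×10⁻¹² / (6.9236×10⁻⁷)^2
  = 2.2291×10⁻¹² / 4.79362e-13 ≈ 4.6501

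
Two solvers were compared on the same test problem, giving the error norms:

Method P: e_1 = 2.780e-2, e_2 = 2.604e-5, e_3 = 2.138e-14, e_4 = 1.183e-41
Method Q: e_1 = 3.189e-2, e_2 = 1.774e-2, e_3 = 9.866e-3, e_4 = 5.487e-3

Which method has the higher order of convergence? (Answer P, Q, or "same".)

P

Method P: p ≈ ln(1.183e-41/2.138e-14)/ln(2.138e-14/2.604e-5) ≈ 3.00.
Method Q: p ≈ ln(5.487e-3/9.866e-3)/ln(9.866e-3/1.774e-2) ≈ 1.00.
Method P has the higher order (≈3.0 vs ≈1.0).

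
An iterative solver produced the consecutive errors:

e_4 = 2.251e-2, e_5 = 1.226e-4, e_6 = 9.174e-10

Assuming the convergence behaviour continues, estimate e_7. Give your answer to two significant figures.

First estimate the order: p ≈ ln(e_6/e_5) / ln(e_5/e_4) = ln(9.174e-10/1.226e-4)/ln(1.226e-4/2.251e-2) = ln(7.48287e-06)/ln(0.00544647) ≈ 2.2642.
Then e_7 ≈ e_6·(e_6/e_5)^p = 9.174e-10·(7.48287e-06)^2.2642 = 9.174e-10·2.47665e-12 ≈ 2.272e-21.

2.3e-21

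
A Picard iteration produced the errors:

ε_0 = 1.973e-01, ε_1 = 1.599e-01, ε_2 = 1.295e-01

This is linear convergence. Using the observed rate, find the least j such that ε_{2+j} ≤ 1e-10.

Rate ρ ≈ ε_2/ε_1 = 1.295e-01/1.599e-01 = 0.8099.
After j more steps, ε_{2+j} ≈ 1.295e-01·ρ^j; need ρ^j ≤ 1e-10/1.295e-01 = 7.72201e-10.
j ≥ ln(7.72201e-10)/ln(0.8099) = -20.9818/-0.21084 = 99.515.
So 100 more iterations are needed.

100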